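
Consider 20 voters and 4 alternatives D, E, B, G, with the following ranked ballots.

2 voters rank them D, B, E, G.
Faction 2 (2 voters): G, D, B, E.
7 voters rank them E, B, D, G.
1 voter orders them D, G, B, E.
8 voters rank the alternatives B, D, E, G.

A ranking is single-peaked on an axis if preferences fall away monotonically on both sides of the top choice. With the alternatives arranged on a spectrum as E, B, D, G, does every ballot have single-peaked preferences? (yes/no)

yes

Axis positions: E=1, B=2, D=3, G=4.
Faction 1 (peak D at position 3): ranking walks positions 3-2-1-4, expanding outward from the peak — single-peaked.
Faction 2 (peak G at position 4): ranking walks positions 4-3-2-1, expanding outward from the peak — single-peaked.
Faction 3 (peak E at position 1): ranking walks positions 1-2-3-4, expanding outward from the peak — single-peaked.
Faction 4 (peak D at position 3): ranking walks positions 3-4-2-1, expanding outward from the peak — single-peaked.
Faction 5 (peak B at position 2): ranking walks positions 2-3-1-4, expanding outward from the peak — single-peaked.
Every ranking is single-peaked on this axis.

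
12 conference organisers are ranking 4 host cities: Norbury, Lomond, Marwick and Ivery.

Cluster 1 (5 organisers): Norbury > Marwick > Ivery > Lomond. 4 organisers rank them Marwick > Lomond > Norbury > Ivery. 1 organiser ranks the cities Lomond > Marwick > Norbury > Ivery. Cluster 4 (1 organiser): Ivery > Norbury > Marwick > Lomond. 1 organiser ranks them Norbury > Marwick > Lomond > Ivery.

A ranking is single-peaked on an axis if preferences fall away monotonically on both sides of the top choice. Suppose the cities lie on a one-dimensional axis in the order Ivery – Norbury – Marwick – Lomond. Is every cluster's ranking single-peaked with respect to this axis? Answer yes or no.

Axis positions: Ivery=1, Norbury=2, Marwick=3, Lomond=4.
Cluster 1 (peak Norbury at position 2): ranking walks positions 2-3-1-4, expanding outward from the peak — single-peaked.
Cluster 2 (peak Marwick at position 3): ranking walks positions 3-4-2-1, expanding outward from the peak — single-peaked.
Cluster 3 (peak Lomond at position 4): ranking walks positions 4-3-2-1, expanding outward from the peak — single-peaked.
Cluster 4 (peak Ivery at position 1): ranking walks positions 1-2-3-4, expanding outward from the peak — single-peaked.
Cluster 5 (peak Norbury at position 2): ranking walks positions 2-3-4-1, expanding outward from the peak — single-peaked.
Every ranking is single-peaked on this axis.

yes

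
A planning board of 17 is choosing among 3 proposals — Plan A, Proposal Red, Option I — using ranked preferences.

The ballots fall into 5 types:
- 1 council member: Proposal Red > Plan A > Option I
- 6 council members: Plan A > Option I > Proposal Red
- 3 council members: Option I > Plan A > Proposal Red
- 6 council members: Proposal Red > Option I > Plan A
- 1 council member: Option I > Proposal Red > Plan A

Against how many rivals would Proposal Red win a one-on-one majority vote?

Proposal Red against each rival (17 council members):
Proposal Red vs Plan A: 1+6+1 = 8 for Proposal Red, 9 for Plan A — Plan A by 9–8.
Proposal Red vs Option I: Option I wins 10–7.
Proposal Red beats no one; loses to Plan A, Option I — 0 pairwise wins.

0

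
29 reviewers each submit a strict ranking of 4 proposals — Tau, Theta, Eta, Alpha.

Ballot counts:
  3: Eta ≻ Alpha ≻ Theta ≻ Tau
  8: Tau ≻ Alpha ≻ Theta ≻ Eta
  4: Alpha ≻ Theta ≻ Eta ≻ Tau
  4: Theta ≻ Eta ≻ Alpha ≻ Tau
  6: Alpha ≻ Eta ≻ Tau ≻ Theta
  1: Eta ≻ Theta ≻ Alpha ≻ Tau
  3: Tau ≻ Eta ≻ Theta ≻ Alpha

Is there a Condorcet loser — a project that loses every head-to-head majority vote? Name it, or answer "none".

Pairwise majorities:
Tau vs Theta: Tau is ranked higher on 8+6+3 = 17 ballots, Theta on 12. Tau wins 17–12.
Tau vs Eta: 11 to 18, Eta.
Tau vs Alpha: Tau preferred on 8+3 = 11 ballots; Alpha wins 18–11.
Theta vs Eta: 8+4+4 = 16 for Theta, 13 for Eta — Theta by 16–13.
Theta vs Alpha: 4+1+3 = 8 for Theta, 21 for Alpha — Alpha by 21–8.
Eta vs Alpha: Eta is ranked higher on 3+4+1+3 = 11 ballots, Alpha on 18. Alpha wins 18–11.
Every project wins at least one matchup (Tau beats Theta; Theta beats Eta; Eta beats Tau; Alpha beats Tau), so there is no Condorcet loser.

none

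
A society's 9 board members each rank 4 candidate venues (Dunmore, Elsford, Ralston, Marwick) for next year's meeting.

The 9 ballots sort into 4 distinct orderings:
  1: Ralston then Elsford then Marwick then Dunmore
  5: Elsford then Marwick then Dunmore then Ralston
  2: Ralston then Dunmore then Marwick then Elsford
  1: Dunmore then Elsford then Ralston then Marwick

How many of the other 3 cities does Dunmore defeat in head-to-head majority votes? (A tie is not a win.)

Dunmore against each rival (9 organisers):
Dunmore vs Elsford: 3 to 6, Elsford.
Dunmore vs Ralston: 6 to 3, Dunmore.
Dunmore vs Marwick: Marwick wins 6–3.
Dunmore beats Ralston; loses to Elsford, Marwick — 1 pairwise win.

1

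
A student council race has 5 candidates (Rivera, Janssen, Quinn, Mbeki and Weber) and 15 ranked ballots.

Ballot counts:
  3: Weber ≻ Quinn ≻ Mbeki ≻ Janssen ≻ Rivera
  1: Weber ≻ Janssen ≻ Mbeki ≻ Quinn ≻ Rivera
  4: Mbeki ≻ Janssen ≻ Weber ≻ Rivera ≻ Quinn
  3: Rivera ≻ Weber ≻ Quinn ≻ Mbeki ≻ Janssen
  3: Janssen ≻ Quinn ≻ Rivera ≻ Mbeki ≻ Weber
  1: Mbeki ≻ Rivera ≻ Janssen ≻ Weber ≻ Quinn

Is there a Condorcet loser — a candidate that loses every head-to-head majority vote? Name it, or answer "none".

none

Pairwise majorities:
Rivera vs Janssen: Janssen wins 11–4.
Rivera vs Quinn: 8 to 7, Rivera.
Rivera vs Mbeki: Rivera is ranked higher on 3+3 = 6 ballots, Mbeki on 9. Mbeki wins 9–6.
Rivera vs Weber: 7 to 8, Weber.
Janssen vs Quinn: Janssen is ranked higher on 1+4+3+1 = 9 ballots, Quinn on 6. Janssen wins 9–6.
Janssen–Mbeki: Mbeki 11–4.
Janssen vs Weber: Janssen, 8–7.
Quinn vs Mbeki: Quinn, 9–6.
Quinn vs Weber: Weber wins 12–3.
Mbeki vs Weber: Mbeki wins 8–7.
Every candidate wins at least one matchup (Rivera beats Quinn; Janssen beats Rivera; Quinn beats Mbeki; Mbeki beats Rivera; Weber beats Rivera), so there is no Condorcet loser.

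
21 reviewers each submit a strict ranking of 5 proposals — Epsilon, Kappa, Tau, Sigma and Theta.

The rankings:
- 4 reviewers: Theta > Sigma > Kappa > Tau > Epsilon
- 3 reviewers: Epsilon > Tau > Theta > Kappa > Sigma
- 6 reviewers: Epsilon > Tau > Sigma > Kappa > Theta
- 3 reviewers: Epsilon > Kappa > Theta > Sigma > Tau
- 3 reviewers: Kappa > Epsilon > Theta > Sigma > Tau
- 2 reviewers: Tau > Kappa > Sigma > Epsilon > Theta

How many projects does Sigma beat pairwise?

Sigma against each rival (21 reviewers):
Sigma vs Epsilon: Sigma is ranked higher on 4+2 = 6 ballots, Epsilon on 15. Epsilon wins 15–6.
Sigma vs Kappa: Sigma is ranked higher on 4+6 = 10 ballots, Kappa on 11. Kappa wins 11–10.
Sigma vs Tau: Tau wins 11–10.
Sigma vs Theta: Theta, 13–8.
Sigma beats no one; loses to Epsilon, Kappa, Tau, Theta — 0 pairwise wins.

0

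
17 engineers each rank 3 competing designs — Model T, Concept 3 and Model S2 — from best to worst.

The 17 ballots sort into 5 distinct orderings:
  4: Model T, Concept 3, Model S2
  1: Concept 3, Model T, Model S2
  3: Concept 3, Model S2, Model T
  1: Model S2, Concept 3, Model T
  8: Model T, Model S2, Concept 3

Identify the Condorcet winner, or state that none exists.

Pairwise majorities:
Model T vs Concept 3: Model T is ranked higher on 4+8 = 12 ballots, Concept 3 on 5. Model T wins 12–5.
Model T vs Model S2: Model T is ranked higher on 4+1+8 = 13 ballots, Model S2 on 4. Model T wins 13–4.
Concept 3 vs Model S2: Concept 3 preferred on 4+1+3 = 8 ballots; Model S2 wins 9–8.
Only Model T has no losses; Model T is the Condorcet winner.

Model T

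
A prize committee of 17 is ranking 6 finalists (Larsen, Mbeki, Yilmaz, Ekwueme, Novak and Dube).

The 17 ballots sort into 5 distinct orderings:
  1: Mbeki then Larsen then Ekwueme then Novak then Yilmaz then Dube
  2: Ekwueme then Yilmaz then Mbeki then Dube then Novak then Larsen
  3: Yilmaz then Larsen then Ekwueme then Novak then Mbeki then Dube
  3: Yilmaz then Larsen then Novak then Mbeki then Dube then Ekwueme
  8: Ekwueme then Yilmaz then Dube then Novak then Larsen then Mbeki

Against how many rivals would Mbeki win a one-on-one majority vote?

1

Mbeki against each rival (17 jurors):
Mbeki vs Larsen: Larsen wins 14–3.
Mbeki vs Yilmaz: Yilmaz wins 16–1.
Mbeki vs Ekwueme: Mbeki is ranked higher on 1+3 = 4 ballots, Ekwueme on 13. Ekwueme wins 13–4.
Mbeki vs Novak: 1+2 = 3 for Mbeki, 14 for Novak — Novak by 14–3.
Mbeki vs Dube: Mbeki, 9–8.
Mbeki beats Dube; loses to Larsen, Yilmaz, Ekwueme, Novak — 1 pairwise win.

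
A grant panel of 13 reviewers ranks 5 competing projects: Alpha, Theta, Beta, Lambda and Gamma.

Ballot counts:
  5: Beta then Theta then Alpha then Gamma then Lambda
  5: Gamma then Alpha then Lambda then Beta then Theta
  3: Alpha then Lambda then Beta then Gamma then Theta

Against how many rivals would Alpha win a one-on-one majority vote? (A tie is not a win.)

Alpha against each rival (13 reviewers):
Alpha vs Theta: 8 to 5, Alpha.
Alpha vs Beta: Alpha is ranked higher on 5+3 = 8 ballots, Beta on 5. Alpha wins 8–5.
Alpha vs Lambda: Alpha, 13–0.
Alpha vs Gamma: 5+3 = 8 for Alpha, 5 for Gamma — Alpha by 8–5.
Alpha beats Theta, Beta, Lambda, Gamma — 4 pairwise wins.

4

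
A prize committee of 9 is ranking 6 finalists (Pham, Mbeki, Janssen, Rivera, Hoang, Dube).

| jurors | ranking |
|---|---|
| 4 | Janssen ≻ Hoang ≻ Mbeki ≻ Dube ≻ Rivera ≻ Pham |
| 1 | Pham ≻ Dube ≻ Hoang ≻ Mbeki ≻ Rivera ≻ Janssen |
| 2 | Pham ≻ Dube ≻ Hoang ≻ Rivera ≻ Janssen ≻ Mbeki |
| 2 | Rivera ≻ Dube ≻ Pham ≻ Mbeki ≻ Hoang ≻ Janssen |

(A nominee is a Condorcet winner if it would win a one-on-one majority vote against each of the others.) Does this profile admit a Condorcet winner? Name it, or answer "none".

Check each pair by majority over 9 ballots:
Pham vs Mbeki: Pham, 5–4.
Pham–Janssen: Pham 5–4.
Pham vs Rivera: Rivera wins 6–3.
Pham vs Hoang: Pham preferred on 1+2+2 = 5 ballots; Pham wins 5–4.
Pham vs Dube: 1+2 = 3 for Pham, 6 for Dube — Dube by 6–3.
Mbeki vs Janssen: 3 to 6, Janssen.
Mbeki vs Rivera: Mbeki, 5–4.
Mbeki–Hoang: Hoang 7–2.
Mbeki vs Dube: Dube, 5–4.
Janssen vs Rivera: Rivera wins 5–4.
Janssen vs Hoang: Janssen preferred on 4 ballots; Hoang wins 5–4.
Janssen vs Dube: 4 to 5, Dube.
Rivera vs Hoang: Rivera preferred on 2 ballots; Hoang wins 7–2.
Rivera–Dube: Dube 7–2.
Hoang vs Dube: 4 for Hoang, 5 for Dube — Dube by 5–4.
Dube beats each of Pham, Mbeki, Janssen, Rivera, Hoang — Dube is the Condorcet winner.

Dube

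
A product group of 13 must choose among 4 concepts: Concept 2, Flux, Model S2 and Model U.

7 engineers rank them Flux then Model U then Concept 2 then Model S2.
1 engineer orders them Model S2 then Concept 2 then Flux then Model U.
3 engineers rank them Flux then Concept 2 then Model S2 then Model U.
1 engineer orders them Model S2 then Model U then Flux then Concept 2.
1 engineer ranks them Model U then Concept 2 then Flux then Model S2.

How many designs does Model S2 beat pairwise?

Model S2 against each rival (13 engineers):
Model S2–Concept 2: Concept 2 11–2.
Model S2 vs Flux: Model S2 is ranked higher on 1+1 = 2 ballots, Flux on 11. Flux wins 11–2.
Model S2–Model U: Model U 8–5.
Model S2 beats no one; loses to Concept 2, Flux, Model U — 0 pairwise wins.

0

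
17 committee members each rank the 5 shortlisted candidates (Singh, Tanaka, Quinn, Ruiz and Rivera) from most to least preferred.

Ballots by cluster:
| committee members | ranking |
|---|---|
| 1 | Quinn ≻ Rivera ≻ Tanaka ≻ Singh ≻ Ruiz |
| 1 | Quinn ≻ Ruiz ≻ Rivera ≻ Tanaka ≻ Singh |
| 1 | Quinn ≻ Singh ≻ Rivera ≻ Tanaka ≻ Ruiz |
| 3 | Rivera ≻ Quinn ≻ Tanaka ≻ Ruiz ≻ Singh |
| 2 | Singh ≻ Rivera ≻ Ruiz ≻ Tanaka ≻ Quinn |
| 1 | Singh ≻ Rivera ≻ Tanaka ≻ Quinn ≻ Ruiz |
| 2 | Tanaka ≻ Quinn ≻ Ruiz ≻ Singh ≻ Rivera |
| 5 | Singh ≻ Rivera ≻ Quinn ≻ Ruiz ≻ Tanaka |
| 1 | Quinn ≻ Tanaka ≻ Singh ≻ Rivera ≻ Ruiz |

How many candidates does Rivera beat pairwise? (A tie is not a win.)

Rivera against each rival (17 committee members):
Rivera vs Singh: Singh wins 12–5.
Rivera vs Tanaka: 14 for Rivera, 3 for Tanaka — Rivera by 14–3.
Rivera vs Quinn: Rivera, 11–6.
Rivera vs Ruiz: Rivera preferred on 14 ballots; Rivera wins 14–3.
Rivera beats Tanaka, Quinn, Ruiz; loses to Singh — 3 pairwise wins.

3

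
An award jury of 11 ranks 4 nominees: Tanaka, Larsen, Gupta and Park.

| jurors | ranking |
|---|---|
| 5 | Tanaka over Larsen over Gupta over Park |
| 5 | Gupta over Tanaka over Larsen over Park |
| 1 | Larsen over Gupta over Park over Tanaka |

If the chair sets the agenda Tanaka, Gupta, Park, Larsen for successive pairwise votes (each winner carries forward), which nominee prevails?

Round 1: Tanaka vs Gupta — 5–6, Gupta advances.
Round 2: Gupta vs Park — 11–0, Gupta advances.
Round 3: Gupta vs Larsen — 5–6, Larsen advances.
Larsen survives the agenda.

Larsen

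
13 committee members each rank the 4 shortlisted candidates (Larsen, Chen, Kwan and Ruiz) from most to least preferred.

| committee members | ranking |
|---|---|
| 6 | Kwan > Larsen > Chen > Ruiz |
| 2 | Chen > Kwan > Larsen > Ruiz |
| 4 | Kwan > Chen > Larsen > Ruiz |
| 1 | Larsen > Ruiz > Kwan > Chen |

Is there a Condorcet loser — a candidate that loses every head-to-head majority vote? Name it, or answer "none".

Head-to-head results (13 committee members):
Larsen–Chen: Larsen 7–6.
Larsen–Kwan: Kwan 12–1.
Larsen vs Ruiz: 13 to 0, Larsen.
Chen vs Kwan: 2 for Chen, 11 for Kwan — Kwan by 11–2.
Chen vs Ruiz: 6+2+4 = 12 for Chen, 1 for Ruiz — Chen by 12–1.
Kwan vs Ruiz: Kwan preferred on 6+2+4 = 12 ballots; Kwan wins 12–1.
Only Ruiz has no wins; Ruiz is the Condorcet loser.

Ruiz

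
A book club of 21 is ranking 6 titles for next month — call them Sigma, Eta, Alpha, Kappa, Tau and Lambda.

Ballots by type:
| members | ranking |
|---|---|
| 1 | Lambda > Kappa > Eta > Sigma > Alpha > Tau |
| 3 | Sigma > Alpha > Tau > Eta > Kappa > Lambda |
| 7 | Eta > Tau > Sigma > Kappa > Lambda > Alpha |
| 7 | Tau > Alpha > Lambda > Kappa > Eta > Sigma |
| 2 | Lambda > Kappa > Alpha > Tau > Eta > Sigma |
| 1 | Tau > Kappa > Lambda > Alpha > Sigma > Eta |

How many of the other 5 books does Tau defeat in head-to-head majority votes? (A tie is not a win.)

5

Tau against each rival (21 members):
Tau vs Sigma: Tau is ranked higher on 7+7+2+1 = 17 ballots, Sigma on 4. Tau wins 17–4.
Tau vs Eta: Tau, 13–8.
Tau vs Alpha: Tau preferred on 7+7+1 = 15 ballots; Tau wins 15–6.
Tau vs Kappa: Tau, 18–3.
Tau vs Lambda: Tau preferred on 3+7+7+1 = 18 ballots; Tau wins 18–3.
Tau beats Sigma, Eta, Alpha, Kappa, Lambda — 5 pairwise wins.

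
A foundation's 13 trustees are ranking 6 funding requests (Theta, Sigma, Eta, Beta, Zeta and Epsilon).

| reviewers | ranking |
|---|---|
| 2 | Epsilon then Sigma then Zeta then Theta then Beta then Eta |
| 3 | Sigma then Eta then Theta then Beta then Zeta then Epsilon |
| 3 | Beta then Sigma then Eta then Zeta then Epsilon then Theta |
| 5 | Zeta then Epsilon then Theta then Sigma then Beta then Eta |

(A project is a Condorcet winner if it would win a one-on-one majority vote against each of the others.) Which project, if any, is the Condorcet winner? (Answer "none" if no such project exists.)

Pairwise majorities:
Theta vs Sigma: Sigma, 8–5.
Theta vs Eta: Theta, 7–6.
Theta vs Beta: Theta wins 10–3.
Theta vs Zeta: Zeta wins 10–3.
Theta vs Epsilon: Epsilon, 10–3.
Sigma vs Eta: Sigma, 13–0.
Sigma vs Beta: Sigma, 10–3.
Sigma vs Zeta: Sigma wins 8–5.
Sigma–Epsilon: Epsilon 7–6.
Eta vs Beta: Beta, 10–3.
Eta–Zeta: Zeta 7–6.
Eta vs Epsilon: Epsilon, 7–6.
Beta vs Zeta: Zeta wins 7–6.
Beta vs Epsilon: Epsilon wins 7–6.
Zeta vs Epsilon: Zeta, 11–2.
Every project loses at least once (Theta loses to Sigma; Sigma loses to Epsilon; Eta loses to Theta; Beta loses to Theta; Zeta loses to Sigma; Epsilon loses to Zeta). The majority relation contains the cycle Sigma → Zeta → Epsilon → Sigma, so there is no Condorcet winner.

none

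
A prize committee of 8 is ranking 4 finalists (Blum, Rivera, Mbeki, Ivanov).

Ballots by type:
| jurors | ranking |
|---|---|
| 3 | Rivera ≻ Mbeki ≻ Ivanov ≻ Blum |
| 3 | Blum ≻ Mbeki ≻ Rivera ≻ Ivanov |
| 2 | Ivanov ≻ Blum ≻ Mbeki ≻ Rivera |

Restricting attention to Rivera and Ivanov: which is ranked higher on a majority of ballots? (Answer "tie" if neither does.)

Ballots ranking Rivera above Ivanov: 3 + 3 = 6.
Ballots ranking Ivanov above Rivera: 8 − 6 = 2.
Rivera wins the head-to-head 6–2.

Rivera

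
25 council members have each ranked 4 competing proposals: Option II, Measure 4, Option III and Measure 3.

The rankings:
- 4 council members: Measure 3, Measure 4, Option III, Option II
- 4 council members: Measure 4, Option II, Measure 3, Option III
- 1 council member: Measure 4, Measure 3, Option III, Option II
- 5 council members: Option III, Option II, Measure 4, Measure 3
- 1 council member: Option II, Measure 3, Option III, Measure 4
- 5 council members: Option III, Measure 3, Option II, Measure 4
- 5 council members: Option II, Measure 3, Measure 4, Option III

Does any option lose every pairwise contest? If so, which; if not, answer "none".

none

Head-to-head results (25 council members):
Option II vs Measure 4: Option II, 16–9.
Option II vs Option III: Option II is ranked higher on 4+1+5 = 10 ballots, Option III on 15. Option III wins 15–10.
Option II vs Measure 3: 4+5+1+5 = 15 for Option II, 10 for Measure 3 — Option II by 15–10.
Measure 4 vs Option III: Measure 4, 14–11.
Measure 4 vs Measure 3: Measure 4 preferred on 4+1+5 = 10 ballots; Measure 3 wins 15–10.
Option III vs Measure 3: 10 to 15, Measure 3.
Every option wins at least one matchup (Option II beats Measure 4; Measure 4 beats Option III; Option III beats Option II; Measure 3 beats Measure 4), so there is no Condorcet loser.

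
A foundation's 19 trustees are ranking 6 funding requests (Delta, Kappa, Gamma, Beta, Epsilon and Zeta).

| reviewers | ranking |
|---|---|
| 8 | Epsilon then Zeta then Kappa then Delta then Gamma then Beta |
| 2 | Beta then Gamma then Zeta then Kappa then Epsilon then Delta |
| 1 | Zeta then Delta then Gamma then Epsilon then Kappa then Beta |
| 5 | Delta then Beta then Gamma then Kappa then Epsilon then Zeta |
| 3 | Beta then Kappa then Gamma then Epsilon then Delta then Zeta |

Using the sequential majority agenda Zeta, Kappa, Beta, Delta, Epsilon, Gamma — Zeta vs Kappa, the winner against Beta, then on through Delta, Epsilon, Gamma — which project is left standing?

Round 1: Zeta vs Kappa — 11–8, Zeta advances.
Round 2: Zeta vs Beta — 9–10, Beta advances.
Round 3: Beta vs Delta — 5–14, Delta advances.
Round 4: Delta vs Epsilon — 6–13, Epsilon advances.
Round 5: Epsilon vs Gamma — 8–11, Gamma advances.
The agenda winner is Gamma.

Gamma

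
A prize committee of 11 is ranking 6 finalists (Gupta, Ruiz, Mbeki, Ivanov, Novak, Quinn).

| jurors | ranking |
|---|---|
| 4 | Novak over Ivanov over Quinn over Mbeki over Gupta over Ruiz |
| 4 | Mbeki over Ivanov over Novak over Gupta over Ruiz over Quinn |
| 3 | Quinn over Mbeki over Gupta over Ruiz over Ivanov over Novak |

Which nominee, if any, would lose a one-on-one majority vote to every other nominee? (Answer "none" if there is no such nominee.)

Ruiz

Head-to-head results (11 jurors):
Gupta vs Ruiz: Gupta is ranked higher on 4+4+3 = 11 ballots, Ruiz on 0. Gupta wins 11–0.
Gupta vs Mbeki: Mbeki wins 11–0.
Gupta vs Ivanov: Ivanov, 8–3.
Gupta vs Novak: Gupta is ranked higher on 3 ballots, Novak on 8. Novak wins 8–3.
Gupta–Quinn: Quinn 7–4.
Ruiz vs Mbeki: 0 for Ruiz, 11 for Mbeki — Mbeki by 11–0.
Ruiz–Ivanov: Ivanov 8–3.
Ruiz vs Novak: Novak, 8–3.
Ruiz vs Quinn: Ruiz preferred on 4 ballots; Quinn wins 7–4.
Mbeki vs Ivanov: Mbeki preferred on 4+3 = 7 ballots; Mbeki wins 7–4.
Mbeki–Novak: Mbeki 7–4.
Mbeki vs Quinn: Mbeki is ranked higher on 4 ballots, Quinn on 7. Quinn wins 7–4.
Ivanov–Novak: Ivanov 7–4.
Ivanov vs Quinn: Ivanov wins 8–3.
Novak vs Quinn: 4+4 = 8 for Novak, 3 for Quinn — Novak by 8–3.
Ruiz is beaten in every head-to-head and is the Condorcet loser.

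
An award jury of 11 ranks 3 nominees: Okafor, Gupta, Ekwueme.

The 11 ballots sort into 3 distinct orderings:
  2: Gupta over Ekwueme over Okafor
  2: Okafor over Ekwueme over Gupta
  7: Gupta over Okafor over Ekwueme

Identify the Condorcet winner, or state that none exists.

Gupta

Check each pair by majority over 11 ballots:
Okafor vs Gupta: Okafor preferred on 2 ballots; Gupta wins 9–2.
Okafor vs Ekwueme: 2+7 = 9 for Okafor, 2 for Ekwueme — Okafor by 9–2.
Gupta vs Ekwueme: 9 to 2, Gupta.
Gupta wins every pairwise contest, so Gupta is the Condorcet winner.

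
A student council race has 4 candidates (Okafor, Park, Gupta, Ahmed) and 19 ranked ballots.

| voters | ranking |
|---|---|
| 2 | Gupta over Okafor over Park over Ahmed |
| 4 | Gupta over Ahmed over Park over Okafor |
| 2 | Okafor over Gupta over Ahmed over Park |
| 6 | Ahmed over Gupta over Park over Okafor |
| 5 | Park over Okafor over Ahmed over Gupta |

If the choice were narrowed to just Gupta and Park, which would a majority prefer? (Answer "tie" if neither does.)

Ballots ranking Gupta above Park: 2 + 4 + 2 + 6 = 14.
Ballots ranking Park above Gupta: 19 − 14 = 5.
Gupta wins the head-to-head 14–5.

Gupta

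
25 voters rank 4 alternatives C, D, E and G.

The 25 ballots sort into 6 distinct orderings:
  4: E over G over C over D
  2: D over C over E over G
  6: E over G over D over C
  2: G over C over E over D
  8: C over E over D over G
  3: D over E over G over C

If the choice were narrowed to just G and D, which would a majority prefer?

D

Ballots ranking G above D: 4 + 6 + 2 = 12.
Ballots ranking D above G: 25 − 12 = 13.
D wins the head-to-head 13–12.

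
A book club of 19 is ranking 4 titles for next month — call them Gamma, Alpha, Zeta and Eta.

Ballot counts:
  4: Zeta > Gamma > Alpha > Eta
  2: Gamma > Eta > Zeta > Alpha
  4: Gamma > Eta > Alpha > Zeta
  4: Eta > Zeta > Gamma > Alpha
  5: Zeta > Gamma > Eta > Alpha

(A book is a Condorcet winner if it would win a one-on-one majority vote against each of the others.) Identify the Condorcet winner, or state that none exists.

none

Check each pair by majority over 19 ballots:
Gamma vs Alpha: Gamma wins 19–0.
Gamma vs Zeta: Zeta wins 13–6.
Gamma vs Eta: Gamma, 15–4.
Alpha vs Zeta: Zeta wins 15–4.
Alpha vs Eta: Eta, 15–4.
Zeta vs Eta: Eta wins 10–9.
Each book drops at least one matchup (Gamma loses to Zeta; Alpha loses to Gamma; Zeta loses to Eta; Eta loses to Gamma); the cycle Gamma > Eta > Zeta > Gamma rules out a Condorcet winner.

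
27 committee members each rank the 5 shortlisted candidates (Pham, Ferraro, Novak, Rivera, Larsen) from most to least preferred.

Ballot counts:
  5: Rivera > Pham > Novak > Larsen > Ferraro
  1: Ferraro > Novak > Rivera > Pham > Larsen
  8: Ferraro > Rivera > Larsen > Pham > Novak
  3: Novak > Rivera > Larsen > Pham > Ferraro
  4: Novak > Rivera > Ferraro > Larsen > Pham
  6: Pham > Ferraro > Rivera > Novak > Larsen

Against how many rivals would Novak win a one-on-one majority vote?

Novak against each rival (27 committee members):
Novak–Pham: Pham 19–8.
Novak vs Ferraro: Novak preferred on 5+3+4 = 12 ballots; Ferraro wins 15–12.
Novak vs Rivera: 8 to 19, Rivera.
Novak vs Larsen: Novak wins 19–8.
Novak beats Larsen; loses to Pham, Ferraro, Rivera — 1 pairwise win.

1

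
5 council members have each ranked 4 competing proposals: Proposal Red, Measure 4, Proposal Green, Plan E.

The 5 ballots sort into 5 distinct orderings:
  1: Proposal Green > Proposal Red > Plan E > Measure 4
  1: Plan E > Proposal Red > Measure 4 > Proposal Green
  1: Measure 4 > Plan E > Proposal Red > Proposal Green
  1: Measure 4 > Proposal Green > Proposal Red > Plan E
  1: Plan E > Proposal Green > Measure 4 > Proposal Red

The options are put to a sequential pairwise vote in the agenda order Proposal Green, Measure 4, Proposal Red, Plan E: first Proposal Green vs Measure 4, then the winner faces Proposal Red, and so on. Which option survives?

Round 1: Proposal Green vs Measure 4 — 2–3, Measure 4 advances.
Round 2: Measure 4 vs Proposal Red — 3–2, Measure 4 advances.
Round 3: Measure 4 vs Plan E — 2–3, Plan E advances.
The agenda winner is Plan E.

Plan E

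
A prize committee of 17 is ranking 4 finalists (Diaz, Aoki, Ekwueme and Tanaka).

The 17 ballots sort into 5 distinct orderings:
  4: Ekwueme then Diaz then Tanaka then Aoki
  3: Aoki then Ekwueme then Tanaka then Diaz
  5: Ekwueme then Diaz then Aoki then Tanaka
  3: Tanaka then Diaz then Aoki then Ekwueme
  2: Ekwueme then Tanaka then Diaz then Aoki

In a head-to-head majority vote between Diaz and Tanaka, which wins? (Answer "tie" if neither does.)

Ballots ranking Diaz above Tanaka: 4 + 5 = 9.
Ballots ranking Tanaka above Diaz: 17 − 9 = 8.
Diaz wins the head-to-head 9–8.

Diaz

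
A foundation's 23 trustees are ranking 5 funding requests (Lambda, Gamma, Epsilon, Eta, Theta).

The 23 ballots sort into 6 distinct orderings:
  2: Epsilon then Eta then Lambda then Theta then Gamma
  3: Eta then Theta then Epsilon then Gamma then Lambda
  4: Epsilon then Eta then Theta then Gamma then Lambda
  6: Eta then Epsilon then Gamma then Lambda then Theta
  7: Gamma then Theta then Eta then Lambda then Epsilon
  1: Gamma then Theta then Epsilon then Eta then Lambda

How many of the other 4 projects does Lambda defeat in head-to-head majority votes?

0

Lambda against each rival (23 reviewers):
Lambda vs Gamma: 2 for Lambda, 21 for Gamma — Gamma by 21–2.
Lambda–Epsilon: Epsilon 16–7.
Lambda vs Eta: 0 to 23, Eta.
Lambda vs Theta: Lambda preferred on 2+6 = 8 ballots; Theta wins 15–8.
Lambda beats no one; loses to Gamma, Epsilon, Eta, Theta — 0 pairwise wins.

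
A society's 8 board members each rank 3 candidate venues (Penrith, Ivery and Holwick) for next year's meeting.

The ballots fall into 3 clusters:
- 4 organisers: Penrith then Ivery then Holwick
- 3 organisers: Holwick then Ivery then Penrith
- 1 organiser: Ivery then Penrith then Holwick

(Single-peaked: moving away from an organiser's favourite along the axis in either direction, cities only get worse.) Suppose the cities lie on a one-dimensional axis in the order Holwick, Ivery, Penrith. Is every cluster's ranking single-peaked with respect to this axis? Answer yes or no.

Axis positions: Holwick=1, Ivery=2, Penrith=3.
Cluster 1 (peak Penrith at position 3): ranking walks positions 3-2-1, expanding outward from the peak — single-peaked.
Cluster 2 (peak Holwick at position 1): ranking walks positions 1-2-3, expanding outward from the peak — single-peaked.
Cluster 3 (peak Ivery at position 2): ranking walks positions 2-3-1, expanding outward from the peak — single-peaked.
Every ranking is single-peaked on this axis.

yes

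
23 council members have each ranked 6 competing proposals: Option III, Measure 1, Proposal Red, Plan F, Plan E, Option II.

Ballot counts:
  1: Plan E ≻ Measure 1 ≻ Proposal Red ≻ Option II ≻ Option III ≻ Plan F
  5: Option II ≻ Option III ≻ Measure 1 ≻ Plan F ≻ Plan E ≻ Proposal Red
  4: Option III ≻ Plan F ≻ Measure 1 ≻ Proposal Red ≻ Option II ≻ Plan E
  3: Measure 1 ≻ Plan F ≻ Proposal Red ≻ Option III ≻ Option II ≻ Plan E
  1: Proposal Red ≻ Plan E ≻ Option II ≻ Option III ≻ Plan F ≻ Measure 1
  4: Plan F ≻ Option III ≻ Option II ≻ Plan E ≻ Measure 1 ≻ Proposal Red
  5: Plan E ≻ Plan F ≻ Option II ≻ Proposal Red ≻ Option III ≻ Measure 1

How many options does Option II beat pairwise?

Option II against each rival (23 council members):
Option II vs Option III: Option II preferred on 1+5+1+5 = 12 ballots; Option II wins 12–11.
Option II vs Measure 1: Option II wins 15–8.
Option II vs Proposal Red: Option II preferred on 5+4+5 = 14 ballots; Option II wins 14–9.
Option II vs Plan F: Option II preferred on 1+5+1 = 7 ballots; Plan F wins 16–7.
Option II vs Plan E: Option II, 16–7.
Option II beats Option III, Measure 1, Proposal Red, Plan E; loses to Plan F — 4 pairwise wins.

4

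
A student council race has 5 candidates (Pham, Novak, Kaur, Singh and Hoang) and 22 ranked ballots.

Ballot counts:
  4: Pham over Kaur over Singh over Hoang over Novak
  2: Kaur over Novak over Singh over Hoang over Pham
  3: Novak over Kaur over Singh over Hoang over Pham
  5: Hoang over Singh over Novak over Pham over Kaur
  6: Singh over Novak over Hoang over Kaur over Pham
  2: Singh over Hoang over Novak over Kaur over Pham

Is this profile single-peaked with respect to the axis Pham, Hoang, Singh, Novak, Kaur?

Axis positions: Pham=1, Hoang=2, Singh=3, Novak=4, Kaur=5.
Faction 1: ranking walks positions 1-5-3-2-4; Kaur is ranked above Hoang even though Hoang lies between Kaur and the peak Pham on the axis — preferences dip and rise again. Not single-peaked.
Faction 2 (peak Kaur at position 5): ranking walks positions 5-4-3-2-1, expanding outward from the peak — single-peaked.
Faction 3 (peak Novak at position 4): ranking walks positions 4-5-3-2-1, expanding outward from the peak — single-peaked.
Faction 4 (peak Hoang at position 2): ranking walks positions 2-3-4-1-5, expanding outward from the peak — single-peaked.
Faction 5 (peak Singh at position 3): ranking walks positions 3-4-2-5-1, expanding outward from the peak — single-peaked.
Faction 6 (peak Singh at position 3): ranking walks positions 3-2-4-5-1, expanding outward from the peak — single-peaked.
Faction 1 violates single-peakedness, so the profile is not single-peaked on this axis.

no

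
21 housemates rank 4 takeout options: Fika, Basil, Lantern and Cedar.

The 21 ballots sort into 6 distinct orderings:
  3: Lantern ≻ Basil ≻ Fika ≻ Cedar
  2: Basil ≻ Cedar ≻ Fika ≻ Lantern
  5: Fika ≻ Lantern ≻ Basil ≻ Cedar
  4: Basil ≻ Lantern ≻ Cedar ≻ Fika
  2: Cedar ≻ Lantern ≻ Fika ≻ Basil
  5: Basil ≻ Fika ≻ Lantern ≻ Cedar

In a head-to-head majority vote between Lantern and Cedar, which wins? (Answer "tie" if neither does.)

Ballots ranking Lantern above Cedar: 3 + 5 + 4 + 5 = 17.
Ballots ranking Cedar above Lantern: 21 − 17 = 4.
Lantern wins the head-to-head 17–4.

Lantern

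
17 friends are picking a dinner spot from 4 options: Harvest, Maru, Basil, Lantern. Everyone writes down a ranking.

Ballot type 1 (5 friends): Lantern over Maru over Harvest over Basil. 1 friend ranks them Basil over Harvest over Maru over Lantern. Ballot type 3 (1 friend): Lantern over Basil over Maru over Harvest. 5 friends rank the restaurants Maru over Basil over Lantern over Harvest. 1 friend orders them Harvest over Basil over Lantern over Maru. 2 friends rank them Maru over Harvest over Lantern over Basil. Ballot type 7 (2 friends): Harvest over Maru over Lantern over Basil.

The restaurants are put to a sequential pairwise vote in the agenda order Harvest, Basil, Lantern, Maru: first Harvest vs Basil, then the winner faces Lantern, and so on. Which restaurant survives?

Round 1: Harvest vs Basil — 10–7, Harvest advances.
Round 2: Harvest vs Lantern — 6–11, Lantern advances.
Round 3: Lantern vs Maru — 7–10, Maru advances.
Maru survives the agenda.

Maru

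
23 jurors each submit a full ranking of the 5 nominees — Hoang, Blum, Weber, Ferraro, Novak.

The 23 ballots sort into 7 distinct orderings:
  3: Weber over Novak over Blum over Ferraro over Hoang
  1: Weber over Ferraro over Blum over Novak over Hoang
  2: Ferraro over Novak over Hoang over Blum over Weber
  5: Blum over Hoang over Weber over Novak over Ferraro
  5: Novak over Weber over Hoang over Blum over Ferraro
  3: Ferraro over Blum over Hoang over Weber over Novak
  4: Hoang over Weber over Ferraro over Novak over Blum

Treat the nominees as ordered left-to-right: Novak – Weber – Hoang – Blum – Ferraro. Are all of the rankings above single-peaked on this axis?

Axis positions: Novak=1, Weber=2, Hoang=3, Blum=4, Ferraro=5.
Type 1: ranking walks positions 2-1-4-5-3; Blum is ranked above Hoang even though Hoang lies between Blum and the peak Weber on the axis — preferences dip and rise again. Not single-peaked.
Type 2: ranking walks positions 2-5-4-1-3; Ferraro is ranked above Hoang even though Hoang lies between Ferraro and the peak Weber on the axis — preferences dip and rise again. Not single-peaked.
Type 3: ranking walks positions 5-1-3-4-2; Novak is ranked above Blum even though Blum lies between Novak and the peak Ferraro on the axis — preferences dip and rise again. Not single-peaked.
Type 4 (peak Blum at position 4): ranking walks positions 4-3-2-1-5, expanding outward from the peak — single-peaked.
Type 5 (peak Novak at position 1): ranking walks positions 1-2-3-4-5, expanding outward from the peak — single-peaked.
Type 6 (peak Ferraro at position 5): ranking walks positions 5-4-3-2-1, expanding outward from the peak — single-peaked.
Type 7: ranking walks positions 3-2-5-1-4; Ferraro is ranked above Blum even though Blum lies between Ferraro and the peak Hoang on the axis — preferences dip and rise again. Not single-peaked.
Type 1 violates single-peakedness, so the profile is not single-peaked on this axis.

no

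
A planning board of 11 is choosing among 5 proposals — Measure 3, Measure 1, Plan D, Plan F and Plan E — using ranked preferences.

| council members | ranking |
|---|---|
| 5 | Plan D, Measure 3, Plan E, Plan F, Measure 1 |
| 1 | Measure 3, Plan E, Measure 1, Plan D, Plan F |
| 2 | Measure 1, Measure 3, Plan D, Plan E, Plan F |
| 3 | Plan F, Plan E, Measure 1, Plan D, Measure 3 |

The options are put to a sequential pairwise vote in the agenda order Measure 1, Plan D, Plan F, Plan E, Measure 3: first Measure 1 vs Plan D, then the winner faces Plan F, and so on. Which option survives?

Measure 3

Round 1: Measure 1 vs Plan D — 6–5, Measure 1 advances.
Round 2: Measure 1 vs Plan F — 3–8, Plan F advances.
Round 3: Plan F vs Plan E — 3–8, Plan E advances.
Round 4: Plan E vs Measure 3 — 3–8, Measure 3 advances.
Measure 3 survives the agenda.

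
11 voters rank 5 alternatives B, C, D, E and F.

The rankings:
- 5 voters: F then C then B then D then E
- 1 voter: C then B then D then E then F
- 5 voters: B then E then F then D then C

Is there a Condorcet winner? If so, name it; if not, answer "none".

Check each pair by majority over 11 ballots:
B vs C: C wins 6–5.
B vs D: B, 11–0.
B–E: B 11–0.
B vs F: B wins 6–5.
C–D: C 6–5.
C vs E: C, 6–5.
C vs F: F wins 10–1.
D vs E: D, 6–5.
D vs F: F, 10–1.
E vs F: E, 6–5.
Every alternative loses at least once (B loses to C; C loses to F; D loses to B; E loses to B; F loses to B). The majority relation contains the cycle B beats F beats C beats B, so there is no Condorcet winner.

none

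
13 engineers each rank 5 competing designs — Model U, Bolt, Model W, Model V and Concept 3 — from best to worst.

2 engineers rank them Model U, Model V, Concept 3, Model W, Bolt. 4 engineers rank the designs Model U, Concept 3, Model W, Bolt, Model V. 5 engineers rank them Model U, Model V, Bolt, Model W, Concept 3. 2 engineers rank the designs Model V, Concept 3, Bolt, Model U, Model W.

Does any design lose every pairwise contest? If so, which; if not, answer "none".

Pairwise majorities:
Model U–Bolt: Model U 11–2.
Model U vs Model W: Model U is ranked higher on 2+4+5+2 = 13 ballots, Model W on 0. Model U wins 13–0.
Model U–Model V: Model U 11–2.
Model U vs Concept 3: Model U, 11–2.
Bolt vs Model W: Bolt, 7–6.
Bolt vs Model V: Bolt is ranked higher on 4 ballots, Model V on 9. Model V wins 9–4.
Bolt vs Concept 3: 5 for Bolt, 8 for Concept 3 — Concept 3 by 8–5.
Model W vs Model V: 4 to 9, Model V.
Model W vs Concept 3: 5 for Model W, 8 for Concept 3 — Concept 3 by 8–5.
Model V vs Concept 3: Model V wins 9–4.
Model W is beaten in every head-to-head and is the Condorcet loser.

Model W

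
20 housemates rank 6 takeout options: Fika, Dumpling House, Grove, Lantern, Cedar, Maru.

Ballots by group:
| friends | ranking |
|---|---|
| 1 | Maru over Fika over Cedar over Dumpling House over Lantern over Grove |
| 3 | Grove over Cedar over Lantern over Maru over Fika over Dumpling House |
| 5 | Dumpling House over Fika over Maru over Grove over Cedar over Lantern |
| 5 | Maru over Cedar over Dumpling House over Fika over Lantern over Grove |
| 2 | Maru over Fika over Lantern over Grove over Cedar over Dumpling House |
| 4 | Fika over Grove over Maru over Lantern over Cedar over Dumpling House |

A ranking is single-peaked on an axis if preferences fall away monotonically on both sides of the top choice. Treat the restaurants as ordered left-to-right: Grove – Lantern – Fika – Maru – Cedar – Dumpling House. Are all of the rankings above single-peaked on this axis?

Axis positions: Grove=1, Lantern=2, Fika=3, Maru=4, Cedar=5, Dumpling House=6.
Group 1 (peak Maru at position 4): ranking walks positions 4-3-5-6-2-1, expanding outward from the peak — single-peaked.
Group 2: ranking walks positions 1-5-2-4-3-6; Cedar is ranked above Lantern even though Lantern lies between Cedar and the peak Grove on the axis — preferences dip and rise again. Not single-peaked.
Group 3: ranking walks positions 6-3-4-1-5-2; Fika is ranked above Cedar even though Cedar lies between Fika and the peak Dumpling House on the axis — preferences dip and rise again. Not single-peaked.
Group 4 (peak Maru at position 4): ranking walks positions 4-5-6-3-2-1, expanding outward from the peak — single-peaked.
Group 5 (peak Maru at position 4): ranking walks positions 4-3-2-1-5-6, expanding outward from the peak — single-peaked.
Group 6: ranking walks positions 3-1-4-2-5-6; Grove is ranked above Lantern even though Lantern lies between Grove and the peak Fika on the axis — preferences dip and rise again. Not single-peaked.
Group 2 violates single-peakedness, so the profile is not single-peaked on this axis.

no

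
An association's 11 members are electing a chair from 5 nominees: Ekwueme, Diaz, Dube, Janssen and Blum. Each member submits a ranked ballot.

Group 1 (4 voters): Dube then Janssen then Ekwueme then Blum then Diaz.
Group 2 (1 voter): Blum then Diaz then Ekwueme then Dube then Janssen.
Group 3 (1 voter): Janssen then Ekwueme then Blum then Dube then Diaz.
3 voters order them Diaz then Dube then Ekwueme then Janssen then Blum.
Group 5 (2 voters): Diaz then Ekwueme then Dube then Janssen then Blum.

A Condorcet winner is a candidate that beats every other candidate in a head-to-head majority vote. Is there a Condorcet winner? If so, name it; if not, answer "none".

Head-to-head results (11 voters):
Ekwueme vs Diaz: Ekwueme preferred on 4+1 = 5 ballots; Diaz wins 6–5.
Ekwueme vs Dube: 4 to 7, Dube.
Ekwueme vs Janssen: 6 to 5, Ekwueme.
Ekwueme vs Blum: 4+1+3+2 = 10 for Ekwueme, 1 for Blum — Ekwueme by 10–1.
Diaz vs Dube: 1+3+2 = 6 for Diaz, 5 for Dube — Diaz by 6–5.
Diaz vs Janssen: 6 to 5, Diaz.
Diaz vs Blum: 3+2 = 5 for Diaz, 6 for Blum — Blum by 6–5.
Dube vs Janssen: Dube is ranked higher on 4+1+3+2 = 10 ballots, Janssen on 1. Dube wins 10–1.
Dube vs Blum: 4+3+2 = 9 for Dube, 2 for Blum — Dube by 9–2.
Janssen vs Blum: Janssen preferred on 4+1+3+2 = 10 ballots; Janssen wins 10–1.
Each candidate drops at least one matchup (Ekwueme loses to Diaz; Diaz loses to Blum; Dube loses to Diaz; Janssen loses to Ekwueme; Blum loses to Ekwueme); the cycle Ekwueme > Blum > Diaz > Ekwueme rules out a Condorcet winner.

none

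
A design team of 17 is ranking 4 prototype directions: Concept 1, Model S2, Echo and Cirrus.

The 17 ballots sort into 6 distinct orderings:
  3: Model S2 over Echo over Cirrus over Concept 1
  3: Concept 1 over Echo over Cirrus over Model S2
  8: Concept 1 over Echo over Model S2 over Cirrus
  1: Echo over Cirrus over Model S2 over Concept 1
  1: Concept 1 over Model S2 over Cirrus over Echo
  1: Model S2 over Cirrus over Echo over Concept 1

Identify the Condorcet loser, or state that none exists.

Head-to-head results (17 engineers):
Concept 1 vs Model S2: Concept 1, 12–5.
Concept 1–Echo: Concept 1 12–5.
Concept 1 vs Cirrus: Concept 1 is ranked higher on 3+8+1 = 12 ballots, Cirrus on 5. Concept 1 wins 12–5.
Model S2 vs Echo: Echo wins 12–5.
Model S2 vs Cirrus: 3+8+1+1 = 13 for Model S2, 4 for Cirrus — Model S2 by 13–4.
Echo vs Cirrus: Echo preferred on 3+3+8+1 = 15 ballots; Echo wins 15–2.
Cirrus loses to every other design — it is the Condorcet loser.

Cirrus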